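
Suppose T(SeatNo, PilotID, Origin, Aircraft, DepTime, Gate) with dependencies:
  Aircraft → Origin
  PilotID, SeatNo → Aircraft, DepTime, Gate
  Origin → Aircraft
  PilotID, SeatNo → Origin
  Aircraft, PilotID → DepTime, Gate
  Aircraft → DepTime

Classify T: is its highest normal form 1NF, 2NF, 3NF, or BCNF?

Candidate key: {PilotID, SeatNo}. Prime attributes: {PilotID, SeatNo}.
For Aircraft → Origin we have {Aircraft}⁺ = {Aircraft, DepTime, Origin}; {Aircraft} is not a superkey, so BCNF fails.
Aircraft → Origin has non-prime {Origin} on the right and a non-superkey on the left, so 3NF fails.
Checking every proper subset of each key, none determines a non-prime attribute — 2NF is satisfied.

2NF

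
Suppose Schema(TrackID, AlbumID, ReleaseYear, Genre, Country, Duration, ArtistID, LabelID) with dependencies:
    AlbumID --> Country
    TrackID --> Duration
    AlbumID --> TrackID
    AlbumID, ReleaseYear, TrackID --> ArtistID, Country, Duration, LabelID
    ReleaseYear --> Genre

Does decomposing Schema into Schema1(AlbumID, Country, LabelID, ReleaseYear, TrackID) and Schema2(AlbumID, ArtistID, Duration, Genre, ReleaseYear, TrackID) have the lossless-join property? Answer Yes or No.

Yes

The shared attributes are {AlbumID, ReleaseYear, TrackID} and {AlbumID, ReleaseYear, TrackID}⁺ = {AlbumID, ArtistID, Country, Duration, Genre, LabelID, ReleaseYear, TrackID}.
This includes all of Schema1, so the common attributes are a superkey of Schema1 — the join is lossless.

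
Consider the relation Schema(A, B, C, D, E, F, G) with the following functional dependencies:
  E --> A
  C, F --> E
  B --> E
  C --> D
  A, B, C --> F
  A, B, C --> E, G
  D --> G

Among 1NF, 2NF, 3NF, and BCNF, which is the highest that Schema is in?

Candidate key: {B, C}. Prime attributes: {B, C}.
E --> A: {E}⁺ = {A, E}, which is not all of the attributes, so the left side is not a superkey — BCNF is violated.
E --> A has non-prime {A} on the right and a non-superkey on the left, so 3NF fails.
Since {B} ⊂ {B, C} and {B}⁺ ⊇ {A, E} with {A, E} non-prime, there is a partial dependency; 2NF fails.

1NF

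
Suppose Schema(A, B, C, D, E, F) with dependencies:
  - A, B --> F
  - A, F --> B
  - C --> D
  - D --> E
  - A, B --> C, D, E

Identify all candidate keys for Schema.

{A, B}, {A, F}

{A} never appears on the right of any FD, so every key must include it.
{A, B}⁺ = {A, B, C, D, E, F}, which is every attribute, so {A, B} is a candidate key.
{A, F}⁺ = {A, B, C, D, E, F}, which is every attribute, so {A, F} is a candidate key.
These are minimal and exhaustive — every other superkey contains one of them.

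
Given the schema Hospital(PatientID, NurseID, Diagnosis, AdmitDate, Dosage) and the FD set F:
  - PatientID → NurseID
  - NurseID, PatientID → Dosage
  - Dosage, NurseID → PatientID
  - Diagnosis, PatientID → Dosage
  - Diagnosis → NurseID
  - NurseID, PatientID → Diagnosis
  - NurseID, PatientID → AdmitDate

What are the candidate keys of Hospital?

{Diagnosis, Dosage}, {Dosage, NurseID}, {PatientID}

{PatientID} is a candidate key since {PatientID}⁺ = {AdmitDate, Diagnosis, Dosage, NurseID, PatientID} covers every attribute.
{Diagnosis, Dosage} is a candidate key since {Diagnosis, Dosage}⁺ = {AdmitDate, Diagnosis, Dosage, NurseID, PatientID} covers every attribute.
{Dosage, NurseID} is a candidate key since {Dosage, NurseID}⁺ = {AdmitDate, Diagnosis, Dosage, NurseID, PatientID} covers every attribute.
These are minimal and exhaustive — every other superkey contains one of them.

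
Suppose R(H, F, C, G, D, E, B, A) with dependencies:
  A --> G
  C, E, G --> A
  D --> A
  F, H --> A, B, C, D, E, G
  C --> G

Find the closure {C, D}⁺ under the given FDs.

Start with {C, D}.
D --> A applies; add {A} → now {A, C, D}.
C --> G applies; add {G} → now {A, C, D, G}.
No further FD applies.

{A, C, D, G}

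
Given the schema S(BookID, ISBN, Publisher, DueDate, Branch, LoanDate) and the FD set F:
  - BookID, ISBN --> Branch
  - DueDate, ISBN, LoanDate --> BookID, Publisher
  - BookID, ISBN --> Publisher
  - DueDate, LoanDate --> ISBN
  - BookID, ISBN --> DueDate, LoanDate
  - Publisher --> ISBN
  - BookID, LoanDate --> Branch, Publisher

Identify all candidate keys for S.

{BookID, ISBN} is a candidate key since {BookID, ISBN}⁺ = {BookID, Branch, DueDate, ISBN, LoanDate, Publisher} covers every attribute.
{BookID, LoanDate} is a candidate key since {BookID, LoanDate}⁺ = {BookID, Branch, DueDate, ISBN, LoanDate, Publisher} covers every attribute.
{BookID, Publisher} is a candidate key since {BookID, Publisher}⁺ = {BookID, Branch, DueDate, ISBN, LoanDate, Publisher} covers every attribute.
{DueDate, LoanDate} is a candidate key since {DueDate, LoanDate}⁺ = {BookID, Branch, DueDate, ISBN, LoanDate, Publisher} covers every attribute.
No proper subset of any of these is a key, and no other minimal superkey exists.

{BookID, ISBN}, {BookID, LoanDate}, {BookID, Publisher}, {DueDate, LoanDate}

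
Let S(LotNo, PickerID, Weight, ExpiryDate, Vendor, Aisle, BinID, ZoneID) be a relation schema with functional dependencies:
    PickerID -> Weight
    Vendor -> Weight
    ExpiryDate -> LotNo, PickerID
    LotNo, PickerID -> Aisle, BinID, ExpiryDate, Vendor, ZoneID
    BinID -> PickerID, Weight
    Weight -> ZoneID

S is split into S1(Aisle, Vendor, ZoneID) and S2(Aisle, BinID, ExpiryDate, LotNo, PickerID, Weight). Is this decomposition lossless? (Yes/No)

The shared attributes are {Aisle} and {Aisle}⁺ = {Aisle}.
S1 ⊄ {Aisle} and S2 ⊄ {Aisle}, so the split is lossy.

No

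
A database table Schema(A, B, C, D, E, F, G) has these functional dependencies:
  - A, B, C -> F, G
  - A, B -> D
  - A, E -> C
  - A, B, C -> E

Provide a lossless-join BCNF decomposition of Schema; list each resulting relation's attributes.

Candidate keys of the original relation: {A, B, C}, {A, B, E}.
Within {A, B, C, D, E, F, G}: {A, B}⁺ ∩ {A, B, C, D, E, F, G} = {A, B, D}, not the whole set, so A, B -> D violates BCNF; decompose into {A, B, D} and {A, B, C, E, F, G}.
{A, B, D} has no BCNF violation.
Within {A, B, C, E, F, G}: {A, E}⁺ ∩ {A, B, C, E, F, G} = {A, C, E}, not the whole set, so A, E -> C violates BCNF; decompose into {A, C, E} and {A, B, E, F, G}.
{A, C, E} has no BCNF violation.
{A, B, E, F, G} has no BCNF violation.

{A, B, D}; {A, B, E, F, G}; {A, C, E}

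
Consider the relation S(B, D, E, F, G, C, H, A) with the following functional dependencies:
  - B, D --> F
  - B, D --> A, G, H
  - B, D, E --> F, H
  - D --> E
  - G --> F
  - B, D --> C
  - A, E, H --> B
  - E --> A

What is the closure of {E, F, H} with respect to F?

Start with {E, F, H}.
E --> A applies; add {A} → now {A, E, F, H}.
A, E, H --> B applies; add {B} → now {A, B, E, F, H}.
No further FD applies.

{A, B, E, F, H}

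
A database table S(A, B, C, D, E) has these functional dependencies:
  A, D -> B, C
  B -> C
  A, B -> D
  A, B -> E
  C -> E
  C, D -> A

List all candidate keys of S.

{A, B}, {A, D}, {B, D}, {C, D}

Closure of {A, B} is {A, B, C, D, E}, the whole schema; {A, B} is a candidate key.
Closure of {A, D} is {A, B, C, D, E}, the whole schema; {A, D} is a candidate key.
Closure of {B, D} is {A, B, C, D, E}, the whole schema; {B, D} is a candidate key.
Closure of {C, D} is {A, B, C, D, E}, the whole schema; {C, D} is a candidate key.
Any other superkey properly contains one of these, so there are no further candidate keys.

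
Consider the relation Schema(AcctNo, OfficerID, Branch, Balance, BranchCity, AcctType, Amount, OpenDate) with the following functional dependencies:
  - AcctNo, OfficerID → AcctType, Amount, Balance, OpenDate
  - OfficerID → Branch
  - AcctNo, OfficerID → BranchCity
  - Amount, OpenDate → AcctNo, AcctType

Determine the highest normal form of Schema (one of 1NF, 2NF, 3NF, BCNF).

1NF

Candidate keys: {AcctNo, OfficerID}, {Amount, OfficerID, OpenDate}. Prime attributes: {AcctNo, Amount, OfficerID, OpenDate}.
For OfficerID → Branch we have {OfficerID}⁺ = {Branch, OfficerID}; {OfficerID} is not a superkey, so BCNF fails.
OfficerID → Branch has non-prime {Branch} on the right and a non-superkey on the left, so 3NF fails.
Since {OfficerID} ⊂ {AcctNo, OfficerID} and {OfficerID}⁺ ⊇ {Branch} with {Branch} non-prime, there is a partial dependency; 2NF fails.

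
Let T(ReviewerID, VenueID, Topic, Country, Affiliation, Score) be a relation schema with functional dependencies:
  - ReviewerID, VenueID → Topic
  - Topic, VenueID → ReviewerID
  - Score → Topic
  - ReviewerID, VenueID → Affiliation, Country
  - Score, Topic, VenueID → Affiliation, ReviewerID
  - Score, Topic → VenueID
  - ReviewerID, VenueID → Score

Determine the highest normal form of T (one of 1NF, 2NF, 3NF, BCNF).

BCNF

Candidate keys: {ReviewerID, VenueID}, {Score}, {Topic, VenueID}. Prime attributes: {ReviewerID, Score, Topic, VenueID}.
The left-hand side of every FD is a superkey, so BCNF is satisfied.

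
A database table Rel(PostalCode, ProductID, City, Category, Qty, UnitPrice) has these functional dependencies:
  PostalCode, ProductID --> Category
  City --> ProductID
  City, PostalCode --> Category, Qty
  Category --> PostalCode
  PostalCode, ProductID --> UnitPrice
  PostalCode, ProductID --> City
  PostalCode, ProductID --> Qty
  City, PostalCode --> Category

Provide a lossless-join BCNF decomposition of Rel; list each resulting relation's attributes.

Candidate keys of the original relation: {Category, City}, {Category, ProductID}, {City, PostalCode}, {PostalCode, ProductID}.
Within {Category, City, PostalCode, ProductID, Qty, UnitPrice}: {City}⁺ ∩ {Category, City, PostalCode, ProductID, Qty, UnitPrice} = {City, ProductID}, not the whole set, so City --> ProductID violates BCNF; decompose into {City, ProductID} and {Category, City, PostalCode, Qty, UnitPrice}.
{City, ProductID} is in BCNF.
Within {Category, City, PostalCode, Qty, UnitPrice}: {Category}⁺ ∩ {Category, City, PostalCode, Qty, UnitPrice} = {Category, PostalCode}, not the whole set, so Category --> PostalCode violates BCNF; decompose into {Category, PostalCode} and {Category, City, Qty, UnitPrice}.
{Category, PostalCode} is in BCNF.
{Category, City, Qty, UnitPrice} is in BCNF.

{Category, City, Qty, UnitPrice}; {Category, PostalCode}; {City, ProductID}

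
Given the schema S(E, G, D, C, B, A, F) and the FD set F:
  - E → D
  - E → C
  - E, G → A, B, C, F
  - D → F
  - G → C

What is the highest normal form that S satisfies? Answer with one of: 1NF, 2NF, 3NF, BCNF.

1NF

Candidate key: {E, G}. Prime attributes: {E, G}.
E → D: {E}⁺ = {C, D, E, F}, which is not all of the attributes, so the left side is not a superkey — BCNF is violated.
Because {D} is non-prime and the left side of E → D is not a superkey, the relation is not in 3NF.
{E} is a proper subset of the key {E, G}, and {E}⁺ contains the non-prime attributes {C, D, F} — a partial dependency, so 2NF is violated.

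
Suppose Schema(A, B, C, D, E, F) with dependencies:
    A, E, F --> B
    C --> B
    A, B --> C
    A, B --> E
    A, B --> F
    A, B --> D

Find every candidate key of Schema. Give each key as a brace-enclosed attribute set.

{A, B}, {A, C}, {A, E, F}

{A} never appears on the right of any FD, so every key must include it.
{A, B}⁺ = {A, B, C, D, E, F} — all of the relation — so {A, B} is a candidate key.
{A, C}⁺ = {A, B, C, D, E, F} — all of the relation — so {A, C} is a candidate key.
{A, E, F}⁺ = {A, B, C, D, E, F} — all of the relation — so {A, E, F} is a candidate key.
These are minimal and exhaustive — every other superkey contains one of them.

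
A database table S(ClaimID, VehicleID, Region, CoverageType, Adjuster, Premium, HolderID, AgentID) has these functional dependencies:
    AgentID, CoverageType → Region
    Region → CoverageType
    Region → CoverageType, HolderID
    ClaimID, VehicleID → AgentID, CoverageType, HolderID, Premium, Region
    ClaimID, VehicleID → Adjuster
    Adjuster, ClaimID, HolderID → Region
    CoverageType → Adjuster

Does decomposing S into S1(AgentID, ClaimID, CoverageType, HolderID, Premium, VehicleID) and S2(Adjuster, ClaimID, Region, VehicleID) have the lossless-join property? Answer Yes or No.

S1 ∩ S2 = {ClaimID, VehicleID}; its closure under F is {Adjuster, AgentID, ClaimID, CoverageType, HolderID, Premium, Region, VehicleID}.
S1 is contained in that closure, so S1 ∩ S2 → S1 holds and the join is lossless.

Yes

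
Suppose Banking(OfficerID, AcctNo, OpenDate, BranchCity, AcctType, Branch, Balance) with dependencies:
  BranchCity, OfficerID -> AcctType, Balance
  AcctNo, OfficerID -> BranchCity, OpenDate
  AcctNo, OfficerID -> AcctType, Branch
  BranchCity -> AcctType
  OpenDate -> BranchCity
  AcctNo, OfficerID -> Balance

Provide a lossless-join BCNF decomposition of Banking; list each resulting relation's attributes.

{AcctNo, Branch, OfficerID, OpenDate}; {AcctType, BranchCity}; {Balance, BranchCity, OfficerID}; {BranchCity, OpenDate}

Candidate key of the original relation: {AcctNo, OfficerID}.
In {AcctNo, AcctType, Balance, Branch, BranchCity, OfficerID, OpenDate}, {BranchCity, OfficerID} is not a superkey ({BranchCity, OfficerID}⁺ restricted to this set is {AcctType, Balance, BranchCity, OfficerID}), so split on BranchCity, OfficerID -> AcctType, Balance into {AcctType, Balance, BranchCity, OfficerID} and {AcctNo, Branch, BranchCity, OfficerID, OpenDate}.
In {AcctType, Balance, BranchCity, OfficerID}, {BranchCity} is not a superkey ({BranchCity}⁺ restricted to this set is {AcctType, BranchCity}), so split on BranchCity -> AcctType into {AcctType, BranchCity} and {Balance, BranchCity, OfficerID}.
{AcctType, BranchCity} is in BCNF.
{Balance, BranchCity, OfficerID} is in BCNF.
In {AcctNo, Branch, BranchCity, OfficerID, OpenDate}, {OpenDate} is not a superkey ({OpenDate}⁺ restricted to this set is {BranchCity, OpenDate}), so split on OpenDate -> BranchCity into {BranchCity, OpenDate} and {AcctNo, Branch, OfficerID, OpenDate}.
{BranchCity, OpenDate} is in BCNF.
{AcctNo, Branch, OfficerID, OpenDate} is in BCNF.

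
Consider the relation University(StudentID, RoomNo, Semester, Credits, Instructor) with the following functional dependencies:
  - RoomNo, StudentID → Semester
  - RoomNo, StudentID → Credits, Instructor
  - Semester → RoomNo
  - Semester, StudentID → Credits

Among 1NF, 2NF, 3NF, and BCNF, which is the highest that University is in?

3NF

Candidate keys: {RoomNo, StudentID}, {Semester, StudentID}. Prime attributes: {RoomNo, Semester, StudentID}.
For Semester → RoomNo we have {Semester}⁺ = {RoomNo, Semester}; {Semester} is not a superkey, so BCNF fails.
Since {RoomNo} ⊆ prime attributes and every other non-superkey FD also has a prime right side, the schema is in 3NF.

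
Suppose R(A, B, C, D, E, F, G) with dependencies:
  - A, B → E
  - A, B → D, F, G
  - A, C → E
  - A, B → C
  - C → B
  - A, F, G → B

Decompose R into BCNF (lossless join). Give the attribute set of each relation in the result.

{A, C, D, E, F, G}; {B, C}

Candidate keys of the original relation: {A, B}, {A, C}, {A, F, G}.
{A, B, C, D, E, F, G}: {C} determines {B, C} here but is not a superkey — split on C → B, giving {B, C} and {A, C, D, E, F, G}.
{B, C}: every determinant is a superkey — BCNF.
{A, C, D, E, F, G}: every determinant is a superkey — BCNF.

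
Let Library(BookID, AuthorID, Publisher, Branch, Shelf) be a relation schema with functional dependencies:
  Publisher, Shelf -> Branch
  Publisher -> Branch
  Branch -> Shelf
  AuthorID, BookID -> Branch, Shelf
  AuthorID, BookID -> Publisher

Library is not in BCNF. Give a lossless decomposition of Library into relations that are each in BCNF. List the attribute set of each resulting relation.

Candidate key of the original relation: {AuthorID, BookID}.
{AuthorID, BookID, Branch, Publisher, Shelf}: {Publisher, Shelf} determines {Branch, Publisher, Shelf} here but is not a superkey — split on Publisher, Shelf -> Branch, giving {Branch, Publisher, Shelf} and {AuthorID, BookID, Publisher, Shelf}.
{Branch, Publisher, Shelf}: {Branch} determines {Branch, Shelf} here but is not a superkey — split on Branch -> Shelf, giving {Branch, Shelf} and {Branch, Publisher}.
{Branch, Shelf} has no BCNF violation.
{Branch, Publisher} has no BCNF violation.
{AuthorID, BookID, Publisher, Shelf}: {Publisher} determines {Publisher, Shelf} here but is not a superkey — split on Publisher -> Shelf, giving {Publisher, Shelf} and {AuthorID, BookID, Publisher}.
{Publisher, Shelf} has no BCNF violation.
{AuthorID, BookID, Publisher} has no BCNF violation.

{AuthorID, BookID, Publisher}; {Branch, Publisher}; {Branch, Shelf}; {Publisher, Shelf}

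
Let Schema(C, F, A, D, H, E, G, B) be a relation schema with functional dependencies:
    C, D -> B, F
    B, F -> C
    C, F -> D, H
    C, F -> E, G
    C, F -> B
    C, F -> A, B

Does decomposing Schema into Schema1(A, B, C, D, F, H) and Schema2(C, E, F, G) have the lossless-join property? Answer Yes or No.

The shared attributes are {C, F} and {C, F}⁺ = {A, B, C, D, E, F, G, H}.
Since Schema1 ⊆ {A, B, C, D, E, F, G, H}, the intersection is a superkey of Schema1; the decomposition is lossless.

Yes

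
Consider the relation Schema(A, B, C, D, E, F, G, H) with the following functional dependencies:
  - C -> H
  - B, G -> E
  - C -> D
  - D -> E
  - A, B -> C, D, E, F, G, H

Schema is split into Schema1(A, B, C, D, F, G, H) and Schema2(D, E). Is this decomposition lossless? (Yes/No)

Yes

Schema1 ∩ Schema2 = {D}; its closure under F is {D, E}.
Since Schema2 ⊆ {D, E}, the intersection is a superkey of Schema2; the decomposition is lossless.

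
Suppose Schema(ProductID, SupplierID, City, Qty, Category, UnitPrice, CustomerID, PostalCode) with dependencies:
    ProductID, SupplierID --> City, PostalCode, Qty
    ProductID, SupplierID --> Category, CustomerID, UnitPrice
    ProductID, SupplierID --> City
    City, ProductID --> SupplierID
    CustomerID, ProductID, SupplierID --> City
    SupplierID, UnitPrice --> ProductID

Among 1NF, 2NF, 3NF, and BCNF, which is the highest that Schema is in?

Candidate keys: {City, ProductID}, {ProductID, SupplierID}, {SupplierID, UnitPrice}. Prime attributes: {City, ProductID, SupplierID, UnitPrice}.
Every FD has a superkey on the left, so the relation is in BCNF.

BCNF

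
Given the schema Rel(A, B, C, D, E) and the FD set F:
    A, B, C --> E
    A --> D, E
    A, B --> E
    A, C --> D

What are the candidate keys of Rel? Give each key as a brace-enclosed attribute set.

{A, B, C}

No FD produces {A, B, C}, so they must be in every candidate key.
{A, B, C}⁺ = {A, B, C, D, E} — all of the relation — so {A, B, C} is a candidate key.
No smaller or unrelated set reaches every attribute, so there are no other keys.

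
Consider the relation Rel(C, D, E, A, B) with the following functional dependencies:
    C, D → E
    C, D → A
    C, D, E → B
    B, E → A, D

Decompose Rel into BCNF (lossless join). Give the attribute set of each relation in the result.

Candidate keys of the original relation: {B, C, E}, {C, D}.
Within {A, B, C, D, E}: {B, E}⁺ ∩ {A, B, C, D, E} = {A, B, D, E}, not the whole set, so B, E → A, D violates BCNF; decompose into {A, B, D, E} and {B, C, E}.
{A, B, D, E} has no BCNF violation.
{B, C, E} has no BCNF violation.

{A, B, D, E}; {B, C, E}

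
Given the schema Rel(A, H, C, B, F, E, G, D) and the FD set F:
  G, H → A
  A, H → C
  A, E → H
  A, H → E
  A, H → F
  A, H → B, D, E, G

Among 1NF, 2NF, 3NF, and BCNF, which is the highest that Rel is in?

Candidate keys: {A, E}, {A, H}, {G, H}. Prime attributes: {A, E, G, H}.
Each dependency's left side is a superkey — BCNF holds.

BCNF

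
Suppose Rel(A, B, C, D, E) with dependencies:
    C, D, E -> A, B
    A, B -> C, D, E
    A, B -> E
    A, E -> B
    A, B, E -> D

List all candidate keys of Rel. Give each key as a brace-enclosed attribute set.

{A, B}, {A, E}, {C, D, E}

{A, B}⁺ = {A, B, C, D, E} — all of the relation — so {A, B} is a candidate key.
{A, E}⁺ = {A, B, C, D, E} — all of the relation — so {A, E} is a candidate key.
{C, D, E}⁺ = {A, B, C, D, E} — all of the relation — so {C, D, E} is a candidate key.
Any other superkey properly contains one of these, so there are no further candidate keys.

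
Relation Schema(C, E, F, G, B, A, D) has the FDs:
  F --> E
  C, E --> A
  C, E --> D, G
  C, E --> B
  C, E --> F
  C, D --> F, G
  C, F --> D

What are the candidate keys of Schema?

{C} never appears on the right of any FD, so every key must include it.
{C, D} is a candidate key since {C, D}⁺ = {A, B, C, D, E, F, G} covers every attribute.
{C, E} is a candidate key since {C, E}⁺ = {A, B, C, D, E, F, G} covers every attribute.
{C, F} is a candidate key since {C, F}⁺ = {A, B, C, D, E, F, G} covers every attribute.
Any other superkey properly contains one of these, so there are no further candidate keys.

{C, D}, {C, E}, {C, F}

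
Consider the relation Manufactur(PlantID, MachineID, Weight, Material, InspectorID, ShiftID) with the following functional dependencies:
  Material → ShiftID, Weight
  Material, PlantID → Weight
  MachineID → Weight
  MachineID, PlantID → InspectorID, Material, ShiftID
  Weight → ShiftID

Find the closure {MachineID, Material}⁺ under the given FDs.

{MachineID, Material, ShiftID, Weight}

Start with {MachineID, Material}.
Material → ShiftID, Weight applies; add {ShiftID, Weight} → now {MachineID, Material, ShiftID, Weight}.
No further FD applies.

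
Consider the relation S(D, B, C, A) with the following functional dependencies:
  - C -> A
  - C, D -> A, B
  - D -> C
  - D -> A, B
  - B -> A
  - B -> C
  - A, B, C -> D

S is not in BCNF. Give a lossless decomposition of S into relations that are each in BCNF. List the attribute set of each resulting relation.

Candidate keys of the original relation: {B}, {D}.
{A, B, C, D}: {C} determines {A, C} here but is not a superkey — split on C -> A, giving {A, C} and {B, C, D}.
{A, C}: every determinant is a superkey — BCNF.
{B, C, D}: every determinant is a superkey — BCNF.

{A, C}; {B, C, D}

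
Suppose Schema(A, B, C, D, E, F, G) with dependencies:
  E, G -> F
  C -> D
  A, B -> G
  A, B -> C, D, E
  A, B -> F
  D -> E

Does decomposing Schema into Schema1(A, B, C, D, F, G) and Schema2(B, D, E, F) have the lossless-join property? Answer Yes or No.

The shared attributes are {B, D, F} and {B, D, F}⁺ = {B, D, E, F}.
Since Schema2 ⊆ {B, D, E, F}, the intersection is a superkey of Schema2; the decomposition is lossless.

Yes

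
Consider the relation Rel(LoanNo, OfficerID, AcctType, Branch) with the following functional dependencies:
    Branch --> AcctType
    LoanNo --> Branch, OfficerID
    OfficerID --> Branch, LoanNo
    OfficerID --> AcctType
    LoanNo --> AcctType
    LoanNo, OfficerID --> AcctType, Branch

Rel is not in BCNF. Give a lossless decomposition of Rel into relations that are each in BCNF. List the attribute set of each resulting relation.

Candidate keys of the original relation: {LoanNo}, {OfficerID}.
{AcctType, Branch, LoanNo, OfficerID}: {Branch} determines {AcctType, Branch} here but is not a superkey — split on Branch --> AcctType, giving {AcctType, Branch} and {Branch, LoanNo, OfficerID}.
{AcctType, Branch} has no BCNF violation.
{Branch, LoanNo, OfficerID} has no BCNF violation.

{AcctType, Branch}; {Branch, LoanNo, OfficerID}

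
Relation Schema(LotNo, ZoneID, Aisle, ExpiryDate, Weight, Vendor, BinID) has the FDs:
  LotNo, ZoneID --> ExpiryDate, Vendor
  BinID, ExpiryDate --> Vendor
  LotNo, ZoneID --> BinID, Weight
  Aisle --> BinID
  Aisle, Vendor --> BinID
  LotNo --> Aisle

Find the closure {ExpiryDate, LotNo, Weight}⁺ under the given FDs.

Start with {ExpiryDate, LotNo, Weight}.
LotNo --> Aisle applies; add {Aisle} → now {Aisle, ExpiryDate, LotNo, Weight}.
Aisle --> BinID applies; add {BinID} → now {Aisle, BinID, ExpiryDate, LotNo, Weight}.
BinID, ExpiryDate --> Vendor applies; add {Vendor} → now {Aisle, BinID, ExpiryDate, LotNo, Vendor, Weight}.
No further FD applies.

{Aisle, BinID, ExpiryDate, LotNo, Vendor, Weight}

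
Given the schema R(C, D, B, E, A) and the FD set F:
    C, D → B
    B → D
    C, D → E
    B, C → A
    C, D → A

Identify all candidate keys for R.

Attributes never on any right-hand side: {C} — every candidate key must contain it.
Closure of {B, C} is {A, B, C, D, E}, the whole schema; {B, C} is a candidate key.
Closure of {C, D} is {A, B, C, D, E}, the whole schema; {C, D} is a candidate key.
No proper subset of any of these is a key, and no other minimal superkey exists.

{B, C}, {C, D}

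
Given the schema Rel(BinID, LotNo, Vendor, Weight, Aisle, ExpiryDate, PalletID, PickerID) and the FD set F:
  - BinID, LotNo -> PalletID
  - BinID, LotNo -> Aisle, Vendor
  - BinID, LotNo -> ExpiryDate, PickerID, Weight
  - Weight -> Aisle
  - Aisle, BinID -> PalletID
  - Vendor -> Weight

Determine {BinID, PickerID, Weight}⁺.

{Aisle, BinID, PalletID, PickerID, Weight}

Start with {BinID, PickerID, Weight}.
Weight -> Aisle applies; add {Aisle} → now {Aisle, BinID, PickerID, Weight}.
Aisle, BinID -> PalletID applies; add {PalletID} → now {Aisle, BinID, PalletID, PickerID, Weight}.
No further FD applies.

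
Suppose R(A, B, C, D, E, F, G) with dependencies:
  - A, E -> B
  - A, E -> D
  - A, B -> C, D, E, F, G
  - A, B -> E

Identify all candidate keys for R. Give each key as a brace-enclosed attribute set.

No FD produces {A}, so it must be in every candidate key.
Closure of {A, B} is {A, B, C, D, E, F, G}, the whole schema; {A, B} is a candidate key.
Closure of {A, E} is {A, B, C, D, E, F, G}, the whole schema; {A, E} is a candidate key.
Any other superkey properly contains one of these, so there are no further candidate keys.

{A, B}, {A, E}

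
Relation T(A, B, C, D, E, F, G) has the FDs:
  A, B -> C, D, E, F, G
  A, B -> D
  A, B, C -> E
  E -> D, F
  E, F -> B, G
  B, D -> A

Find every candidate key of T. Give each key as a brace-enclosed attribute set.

{A, B}, {B, D}, {E}

{E}⁺ = {A, B, C, D, E, F, G}, which is every attribute, so {E} is a candidate key.
{A, B}⁺ = {A, B, C, D, E, F, G}, which is every attribute, so {A, B} is a candidate key.
{B, D}⁺ = {A, B, C, D, E, F, G}, which is every attribute, so {B, D} is a candidate key.
Any other superkey properly contains one of these, so there are no further candidate keys.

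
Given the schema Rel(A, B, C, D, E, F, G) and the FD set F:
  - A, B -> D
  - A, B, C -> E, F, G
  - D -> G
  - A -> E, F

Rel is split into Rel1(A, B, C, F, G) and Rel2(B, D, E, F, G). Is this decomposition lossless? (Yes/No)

No

The shared attributes are {B, F, G} and {B, F, G}⁺ = {B, F, G}.
Neither Rel1 nor Rel2 is contained in that closure, so the decomposition is lossy.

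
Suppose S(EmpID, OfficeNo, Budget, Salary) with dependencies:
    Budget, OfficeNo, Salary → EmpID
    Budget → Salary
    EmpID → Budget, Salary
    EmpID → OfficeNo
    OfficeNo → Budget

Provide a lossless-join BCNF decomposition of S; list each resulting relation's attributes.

Candidate keys of the original relation: {EmpID}, {OfficeNo}.
In {Budget, EmpID, OfficeNo, Salary}, {Budget} is not a superkey ({Budget}⁺ restricted to this set is {Budget, Salary}), so split on Budget → Salary into {Budget, Salary} and {Budget, EmpID, OfficeNo}.
{Budget, Salary} has no BCNF violation.
{Budget, EmpID, OfficeNo} has no BCNF violation.

{Budget, EmpID, OfficeNo}; {Budget, Salary}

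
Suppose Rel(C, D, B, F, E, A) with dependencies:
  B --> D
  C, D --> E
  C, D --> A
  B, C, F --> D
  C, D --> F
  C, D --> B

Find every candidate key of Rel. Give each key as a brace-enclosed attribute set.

No FD produces {C}, so it must be in every candidate key.
{B, C}⁺ = {A, B, C, D, E, F}, which is every attribute, so {B, C} is a candidate key.
{C, D}⁺ = {A, B, C, D, E, F}, which is every attribute, so {C, D} is a candidate key.
No proper subset of any of these is a key, and no other minimal superkey exists.

{B, C}, {C, D}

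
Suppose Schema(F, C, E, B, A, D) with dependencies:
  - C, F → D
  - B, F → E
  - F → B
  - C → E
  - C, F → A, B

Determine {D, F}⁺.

{B, D, E, F}

Start with {D, F}.
F → B applies; add {B} → now {B, D, F}.
B, F → E applies; add {E} → now {B, D, E, F}.
No further FD applies.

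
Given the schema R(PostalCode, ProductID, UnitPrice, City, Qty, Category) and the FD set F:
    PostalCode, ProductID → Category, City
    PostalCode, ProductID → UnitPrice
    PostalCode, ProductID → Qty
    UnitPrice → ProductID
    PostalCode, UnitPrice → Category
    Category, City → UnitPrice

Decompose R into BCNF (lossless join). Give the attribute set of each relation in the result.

{Category, City, PostalCode, Qty}; {Category, City, UnitPrice}; {ProductID, UnitPrice}

Candidate keys of the original relation: {Category, City, PostalCode}, {PostalCode, ProductID}, {PostalCode, UnitPrice}.
Within {Category, City, PostalCode, ProductID, Qty, UnitPrice}: {UnitPrice}⁺ ∩ {Category, City, PostalCode, ProductID, Qty, UnitPrice} = {ProductID, UnitPrice}, not the whole set, so UnitPrice → ProductID violates BCNF; decompose into {ProductID, UnitPrice} and {Category, City, PostalCode, Qty, UnitPrice}.
{ProductID, UnitPrice} has no BCNF violation.
Within {Category, City, PostalCode, Qty, UnitPrice}: {Category, City}⁺ ∩ {Category, City, PostalCode, Qty, UnitPrice} = {Category, City, UnitPrice}, not the whole set, so Category, City → UnitPrice violates BCNF; decompose into {Category, City, UnitPrice} and {Category, City, PostalCode, Qty}.
{Category, City, UnitPrice} has no BCNF violation.
{Category, City, PostalCode, Qty} has no BCNF violation.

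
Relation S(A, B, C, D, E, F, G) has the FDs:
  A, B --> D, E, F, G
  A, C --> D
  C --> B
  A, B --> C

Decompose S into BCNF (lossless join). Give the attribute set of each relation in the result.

{A, C, D, E, F, G}; {B, C}

Candidate keys of the original relation: {A, B}, {A, C}.
Within {A, B, C, D, E, F, G}: {C}⁺ ∩ {A, B, C, D, E, F, G} = {B, C}, not the whole set, so C --> B violates BCNF; decompose into {B, C} and {A, C, D, E, F, G}.
{B, C} has no BCNF violation.
{A, C, D, E, F, G} has no BCNF violation.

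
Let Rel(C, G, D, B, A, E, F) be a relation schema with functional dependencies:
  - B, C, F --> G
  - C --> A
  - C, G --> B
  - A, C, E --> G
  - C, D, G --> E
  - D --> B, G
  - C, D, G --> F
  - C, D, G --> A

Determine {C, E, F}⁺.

{A, B, C, E, F, G}

Start with {C, E, F}.
C --> A applies; add {A} → now {A, C, E, F}.
A, C, E --> G applies; add {G} → now {A, C, E, F, G}.
C, G --> B applies; add {B} → now {A, B, C, E, F, G}.
No further FD applies.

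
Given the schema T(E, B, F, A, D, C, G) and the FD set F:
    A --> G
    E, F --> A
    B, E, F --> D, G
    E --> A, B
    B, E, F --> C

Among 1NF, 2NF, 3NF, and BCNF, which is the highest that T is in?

Candidate key: {E, F}. Prime attributes: {E, F}.
A --> G breaks BCNF: {A}⁺ = {A, G}, so {A} is not a superkey.
Because {G} is non-prime and the left side of A --> G is not a superkey, the relation is not in 3NF.
Since {E} ⊂ {E, F} and {E}⁺ ⊇ {A, B, G} with {A, B, G} non-prime, there is a partial dependency; 2NF fails.

1NF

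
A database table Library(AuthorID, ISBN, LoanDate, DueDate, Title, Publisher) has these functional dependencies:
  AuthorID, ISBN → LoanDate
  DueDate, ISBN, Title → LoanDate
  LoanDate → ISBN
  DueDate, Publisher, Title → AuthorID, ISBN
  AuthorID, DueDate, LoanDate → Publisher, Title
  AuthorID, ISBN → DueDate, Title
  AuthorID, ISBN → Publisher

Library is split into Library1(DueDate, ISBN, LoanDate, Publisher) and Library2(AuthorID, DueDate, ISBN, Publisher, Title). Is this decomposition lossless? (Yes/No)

The shared attributes are {DueDate, ISBN, Publisher} and {DueDate, ISBN, Publisher}⁺ = {DueDate, ISBN, Publisher}.
Neither Library1 nor Library2 is contained in that closure, so the decomposition is lossy.

No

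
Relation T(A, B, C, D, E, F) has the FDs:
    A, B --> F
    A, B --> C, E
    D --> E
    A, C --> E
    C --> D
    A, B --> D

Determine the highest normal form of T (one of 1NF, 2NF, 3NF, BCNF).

Candidate key: {A, B}. Prime attributes: {A, B}.
D --> E breaks BCNF: {D}⁺ = {D, E}, so {D} is not a superkey.
D --> E has non-prime {E} on the right and a non-superkey on the left, so 3NF fails.
No proper subset of a key has a non-prime attribute in its closure, so there is no partial dependency; 2NF holds.

2NF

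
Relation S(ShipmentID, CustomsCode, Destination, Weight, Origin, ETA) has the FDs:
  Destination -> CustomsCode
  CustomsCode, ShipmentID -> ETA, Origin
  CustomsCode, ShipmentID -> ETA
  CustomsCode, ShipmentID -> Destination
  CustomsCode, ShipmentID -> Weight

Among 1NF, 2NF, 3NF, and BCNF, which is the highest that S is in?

3NF

Candidate keys: {CustomsCode, ShipmentID}, {Destination, ShipmentID}. Prime attributes: {CustomsCode, Destination, ShipmentID}.
For Destination -> CustomsCode we have {Destination}⁺ = {CustomsCode, Destination}; {Destination} is not a superkey, so BCNF fails.
Its right-hand attributes {CustomsCode} are all prime, as are those of every other non-superkey FD — the relation is in 3NF.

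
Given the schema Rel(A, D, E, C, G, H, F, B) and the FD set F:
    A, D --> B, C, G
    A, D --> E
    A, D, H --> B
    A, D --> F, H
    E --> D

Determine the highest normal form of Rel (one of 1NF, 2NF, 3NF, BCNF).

3NF

Candidate keys: {A, D}, {A, E}. Prime attributes: {A, D, E}.
E --> D breaks BCNF: {E}⁺ = {D, E}, so {E} is not a superkey.
Since {D} ⊆ prime attributes and every other non-superkey FD also has a prime right side, the schema is in 3NF.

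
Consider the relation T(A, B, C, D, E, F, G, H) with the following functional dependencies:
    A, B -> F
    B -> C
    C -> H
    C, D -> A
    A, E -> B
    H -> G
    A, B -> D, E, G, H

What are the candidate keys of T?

Closure of {A, B} is {A, B, C, D, E, F, G, H}, the whole schema; {A, B} is a candidate key.
Closure of {A, E} is {A, B, C, D, E, F, G, H}, the whole schema; {A, E} is a candidate key.
Closure of {B, D} is {A, B, C, D, E, F, G, H}, the whole schema; {B, D} is a candidate key.
Closure of {C, D, E} is {A, B, C, D, E, F, G, H}, the whole schema; {C, D, E} is a candidate key.
These are minimal and exhaustive — every other superkey contains one of them.

{A, B}, {A, E}, {B, D}, {C, D, E}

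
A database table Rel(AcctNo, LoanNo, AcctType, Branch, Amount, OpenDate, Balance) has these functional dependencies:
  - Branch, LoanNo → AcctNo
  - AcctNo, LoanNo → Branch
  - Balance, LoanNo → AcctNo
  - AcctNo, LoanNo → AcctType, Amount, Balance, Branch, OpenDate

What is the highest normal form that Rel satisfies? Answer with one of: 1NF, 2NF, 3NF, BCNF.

Candidate keys: {AcctNo, LoanNo}, {Balance, LoanNo}, {Branch, LoanNo}. Prime attributes: {AcctNo, Balance, Branch, LoanNo}.
Each dependency's left side is a superkey — BCNF holds.

BCNF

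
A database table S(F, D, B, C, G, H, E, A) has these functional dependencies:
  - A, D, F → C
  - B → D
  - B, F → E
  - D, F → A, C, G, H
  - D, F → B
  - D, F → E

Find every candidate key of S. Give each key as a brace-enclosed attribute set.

{F} never appears on the right of any FD, so every key must include it.
{B, F}⁺ = {A, B, C, D, E, F, G, H}, which is every attribute, so {B, F} is a candidate key.
{D, F}⁺ = {A, B, C, D, E, F, G, H}, which is every attribute, so {D, F} is a candidate key.
These are minimal and exhaustive — every other superkey contains one of them.

{B, F}, {D, F}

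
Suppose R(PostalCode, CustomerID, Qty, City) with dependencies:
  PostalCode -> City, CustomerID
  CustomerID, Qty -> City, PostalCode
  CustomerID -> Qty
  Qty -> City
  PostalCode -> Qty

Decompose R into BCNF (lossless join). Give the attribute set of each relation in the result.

{City, Qty}; {CustomerID, PostalCode, Qty}

Candidate keys of the original relation: {CustomerID}, {PostalCode}.
{City, CustomerID, PostalCode, Qty}: {Qty} determines {City, Qty} here but is not a superkey — split on Qty -> City, giving {City, Qty} and {CustomerID, PostalCode, Qty}.
{City, Qty} has no BCNF violation.
{CustomerID, PostalCode, Qty} has no BCNF violation.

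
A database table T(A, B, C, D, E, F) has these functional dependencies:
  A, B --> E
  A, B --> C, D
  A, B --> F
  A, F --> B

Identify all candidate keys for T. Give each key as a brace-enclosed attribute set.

No FD produces {A}, so it must be in every candidate key.
{A, B}⁺ = {A, B, C, D, E, F} — all of the relation — so {A, B} is a candidate key.
{A, F}⁺ = {A, B, C, D, E, F} — all of the relation — so {A, F} is a candidate key.
These are minimal and exhaustive — every other superkey contains one of them.

{A, B}, {A, F}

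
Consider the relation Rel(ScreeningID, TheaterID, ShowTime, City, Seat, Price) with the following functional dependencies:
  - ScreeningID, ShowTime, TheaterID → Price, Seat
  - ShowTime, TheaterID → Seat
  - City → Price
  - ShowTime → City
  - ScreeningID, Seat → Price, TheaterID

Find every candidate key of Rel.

{ScreeningID, ShowTime} never appear on the right of any FD, so every key must include all of them.
{ScreeningID, Seat, ShowTime} is a candidate key since {ScreeningID, Seat, ShowTime}⁺ = {City, Price, ScreeningID, Seat, ShowTime, TheaterID} covers every attribute.
{ScreeningID, ShowTime, TheaterID} is a candidate key since {ScreeningID, ShowTime, TheaterID}⁺ = {City, Price, ScreeningID, Seat, ShowTime, TheaterID} covers every attribute.
No proper subset of any of these is a key, and no other minimal superkey exists.

{ScreeningID, Seat, ShowTime}, {ScreeningID, ShowTime, TheaterID}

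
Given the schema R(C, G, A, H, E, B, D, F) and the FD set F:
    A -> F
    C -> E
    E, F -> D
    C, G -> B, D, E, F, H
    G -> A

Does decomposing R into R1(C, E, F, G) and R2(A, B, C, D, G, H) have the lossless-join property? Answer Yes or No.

R1 ∩ R2 = {C, G}; its closure under F is {A, B, C, D, E, F, G, H}.
Since R1 ⊆ {A, B, C, D, E, F, G, H}, the intersection is a superkey of R1; the decomposition is lossless.

Yes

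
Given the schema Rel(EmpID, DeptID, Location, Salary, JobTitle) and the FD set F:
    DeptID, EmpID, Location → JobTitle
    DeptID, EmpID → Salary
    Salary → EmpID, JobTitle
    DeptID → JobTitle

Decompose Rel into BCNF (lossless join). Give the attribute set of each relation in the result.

Candidate keys of the original relation: {DeptID, EmpID, Location}, {DeptID, Location, Salary}.
In {DeptID, EmpID, JobTitle, Location, Salary}, {DeptID, EmpID} is not a superkey ({DeptID, EmpID}⁺ restricted to this set is {DeptID, EmpID, JobTitle, Salary}), so split on DeptID, EmpID → JobTitle, Salary into {DeptID, EmpID, JobTitle, Salary} and {DeptID, EmpID, Location}.
In {DeptID, EmpID, JobTitle, Salary}, {Salary} is not a superkey ({Salary}⁺ restricted to this set is {EmpID, JobTitle, Salary}), so split on Salary → EmpID, JobTitle into {EmpID, JobTitle, Salary} and {DeptID, Salary}.
{EmpID, JobTitle, Salary}: every determinant is a superkey — BCNF.
{DeptID, Salary}: every determinant is a superkey — BCNF.
{DeptID, EmpID, Location}: every determinant is a superkey — BCNF.

{DeptID, EmpID, Location}; {DeptID, Salary}; {EmpID, JobTitle, Salary}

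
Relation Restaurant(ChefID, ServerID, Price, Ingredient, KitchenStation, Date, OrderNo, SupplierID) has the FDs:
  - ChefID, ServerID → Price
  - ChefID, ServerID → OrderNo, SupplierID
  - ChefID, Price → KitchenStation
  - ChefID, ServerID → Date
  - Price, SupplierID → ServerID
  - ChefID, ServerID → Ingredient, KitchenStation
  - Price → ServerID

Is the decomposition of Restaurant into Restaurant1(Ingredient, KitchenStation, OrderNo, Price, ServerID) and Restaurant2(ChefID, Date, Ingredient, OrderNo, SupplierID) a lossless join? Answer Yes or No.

Restaurant1 ∩ Restaurant2 = {Ingredient, OrderNo}; its closure under F is {Ingredient, OrderNo}.
Restaurant1 ⊄ {Ingredient, OrderNo} and Restaurant2 ⊄ {Ingredient, OrderNo}, so the split is lossy.

No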